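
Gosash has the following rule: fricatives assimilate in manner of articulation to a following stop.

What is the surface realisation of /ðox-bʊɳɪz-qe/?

[ðokbʊɳɪdqe]

The rule targets /x/ (voiceless velar fricative), which sits before the trigger /b/ (stop).
A voiceless velar stop is [k], so the surface segment is [k].
At the second juncture, /z/ likewise becomes [d] adjacent to /q/.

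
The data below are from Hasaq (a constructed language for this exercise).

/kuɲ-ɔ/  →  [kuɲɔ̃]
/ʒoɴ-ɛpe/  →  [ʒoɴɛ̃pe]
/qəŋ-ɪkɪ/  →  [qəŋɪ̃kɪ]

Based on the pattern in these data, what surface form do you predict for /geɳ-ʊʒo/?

[geɳʊ̃ʒo]

The data show progressive nasality assimilation (vowel nasalisation): /ɔ/ → [ɔ̃] after /ɲ/; /ɛ/ → [ɛ̃] after /ɴ/; /ɪ/ → [ɪ̃] after /ŋ/ — a vowel is nasalised by an immediately preceding nasal consonant.
/ʊ/ sits next to the nasal /ɳ/ and is therefore nasalised to [ʊ̃].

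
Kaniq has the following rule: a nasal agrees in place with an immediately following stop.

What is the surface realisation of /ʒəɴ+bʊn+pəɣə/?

[ʒəmbʊmpəɣə]

/ɴ/ is a voiced uvular nasal. The following trigger /b/ is bilabial, so /ɴ/ must become bilabial as well.
Changing only its place to bilabial gives [m] — the voiced bilabial nasal.
The same rule applies at the second boundary: /n/ → [m] next to /p/.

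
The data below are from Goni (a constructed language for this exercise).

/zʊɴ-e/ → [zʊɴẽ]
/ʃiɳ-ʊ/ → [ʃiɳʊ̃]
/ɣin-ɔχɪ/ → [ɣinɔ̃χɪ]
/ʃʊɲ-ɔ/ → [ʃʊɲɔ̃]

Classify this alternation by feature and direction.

The vowel /e/ surfaces as nasalised [ẽ] next to the preceding nasal /ɴ/ — it has acquired the [+nasal] feature of its neighbour.
The other forms show the same pattern: /ʊ/ → [ʊ̃] after /ɳ/; /ɔ/ → [ɔ̃] after /n/; /ɔ/ → [ɔ̃] after /ɲ/ — each time a vowel is nasalised next to a preceding nasal.
Because the conditioning nasal is to the left of the vowel that changes, the process is progressive (perseverative).

progressive nasality assimilation (vowel nasalisation)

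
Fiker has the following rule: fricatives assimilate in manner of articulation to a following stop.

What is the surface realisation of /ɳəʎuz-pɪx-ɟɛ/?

The rule targets /z/ (voiced alveolar fricative), which sits before the trigger /p/ (stop).
Changing only its manner to stop gives [d] — the voiced alveolar stop.
At the second juncture, /x/ likewise becomes [k] adjacent to /ɟ/.

[ɳəʎudpɪkɟɛ]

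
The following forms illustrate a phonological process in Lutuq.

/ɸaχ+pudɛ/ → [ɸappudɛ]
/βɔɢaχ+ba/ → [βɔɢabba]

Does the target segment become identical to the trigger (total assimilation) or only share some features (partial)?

total assimilation

Comparing underlying and surface forms, /χ/ → [p] is the alternation; the neighbouring /p/ is constant.
The output [p] is identical to the trigger /p/ — every feature (place, manner, voicing) has been copied — so this is total assimilation.
The remaining alternation confirms this: /χ/ → [b] before /b/ — in each case the output is a copy of the following consonant.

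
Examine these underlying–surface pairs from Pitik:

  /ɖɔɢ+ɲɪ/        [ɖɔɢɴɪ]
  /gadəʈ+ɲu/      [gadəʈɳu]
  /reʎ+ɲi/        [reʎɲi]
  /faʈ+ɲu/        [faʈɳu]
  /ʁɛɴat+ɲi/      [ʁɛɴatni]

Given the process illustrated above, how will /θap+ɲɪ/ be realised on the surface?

[θapmɪ]

The data show progressive place assimilation: /ɲ/ → [ɴ] after /ɢ/; /ɲ/ → [ɳ] after /ʈ/; /ɲ/ → [n] after /t/. In each pair only place changes, matching the preceding consonant, while manner and voice stay constant.
No alternation appears in [reʎɲi]: there the adjacent consonants already agree in place (/ɲ/ and /ʎ/ are both palatal), so this form is consistent with the same rule.
/ɲ/ is a voiced palatal nasal. The preceding trigger /p/ is bilabial, so /ɲ/ must become bilabial as well.
The voiced bilabial nasal is [m], so /ɲ/ → [m].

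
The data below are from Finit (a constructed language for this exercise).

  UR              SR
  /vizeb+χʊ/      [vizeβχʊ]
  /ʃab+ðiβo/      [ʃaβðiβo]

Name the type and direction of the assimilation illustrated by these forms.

regressive manner assimilation

Underlying /b/ is realised as [β] next to /χ/; /χ/ itself does not change.
The change stop → fricative matches the manner of the following /χ/, identifying this as manner assimilation.
Place and voice are unchanged, so the assimilation is partial, not total.
The other alternating form patterns the same way: /b/ → [β] before /ð/ (stop → fricative, matching a fricative) — only manner changes, and always toward the following segment.
Since the segment that changes precedes the conditioning segment, the assimilation is regressive.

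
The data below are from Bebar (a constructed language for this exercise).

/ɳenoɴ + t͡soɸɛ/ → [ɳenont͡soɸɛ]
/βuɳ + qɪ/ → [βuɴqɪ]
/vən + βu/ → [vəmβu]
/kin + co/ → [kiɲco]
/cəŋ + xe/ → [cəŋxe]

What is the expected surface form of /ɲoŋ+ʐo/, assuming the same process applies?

[ɲoɳʐo]

The data show regressive place assimilation: /ɴ/ → [n] before /t͡s/; /ɳ/ → [ɴ] before /q/; /n/ → [m] before /β/; /n/ → [ɲ] before /c/. In each pair only place changes, matching the following consonant, while manner and voice stay constant.
Nothing changes in [cəŋxe]: there the adjacent consonants already agree in place (/ŋ/ and /x/ are both velar), so this form is consistent with the same rule.
/ŋ/ is a voiced velar nasal. The following trigger /ʐ/ is retroflex, so /ŋ/ must become retroflex as well.
Changing only its place to retroflex gives [ɳ] — the voiced retroflex nasal.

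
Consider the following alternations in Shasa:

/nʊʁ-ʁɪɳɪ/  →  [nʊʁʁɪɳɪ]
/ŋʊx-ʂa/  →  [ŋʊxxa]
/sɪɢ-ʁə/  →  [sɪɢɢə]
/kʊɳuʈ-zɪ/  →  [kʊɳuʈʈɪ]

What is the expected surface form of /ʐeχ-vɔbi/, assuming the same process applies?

[ʐeχχɔbi]

The data show progressive total assimilation (/ʂ/ → [x] after /x/; /ʁ/ → [ɢ] after /ɢ/; /z/ → [ʈ] after /ʈ/): in every case the target segment becomes identical to its preceding neighbour, copying more than a single feature.
In [nʊʁʁɪɳɪ] the two consonants at the boundary are already identical (/ʁ/ + /ʁ/), so the rule applies vacuously and nothing changes.
/v/ is the segment targeted by the rule; it sits immediately after /χ/, so it assimilates completely and surfaces as [χ].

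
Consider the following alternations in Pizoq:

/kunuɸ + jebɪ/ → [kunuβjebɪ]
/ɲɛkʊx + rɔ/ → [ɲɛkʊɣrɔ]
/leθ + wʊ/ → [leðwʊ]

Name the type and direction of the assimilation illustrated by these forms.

Underlying /ɸ/ is realised as [β] next to /j/; /j/ itself does not change.
The change voiceless → voiced matches the voicing of the following /j/, identifying this as voicing assimilation.
Place and manner are unchanged, so the assimilation is partial, not total.
Checking the remaining alternations: /x/ → [ɣ] before /r/ (voiceless → voiced, matching voiced); /θ/ → [ð] before /w/ (voiceless → voiced, matching voiced) — only voicing changes, and always toward the following segment.
The trigger is the following segment, so the direction is regressive (anticipatory).

regressive voicing assimilation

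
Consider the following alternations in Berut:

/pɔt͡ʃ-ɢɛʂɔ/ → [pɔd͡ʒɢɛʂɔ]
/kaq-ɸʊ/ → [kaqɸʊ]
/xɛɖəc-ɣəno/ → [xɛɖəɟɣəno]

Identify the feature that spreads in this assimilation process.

voicing

Underlying /t͡ʃ/ is realised as [d͡ʒ] next to /ɢ/; /ɢ/ itself does not change.
/t͡ʃ/ is voiceless while /ɢ/ is voiced; the output [d͡ʒ] is voiced, matching the trigger — so the feature that spreads is voicing.
The other alternating form patterns the same way: /c/ → [ɟ] before /ɣ/ (voiceless → voiced, matching voiced) — only voicing changes, and always toward the following segment.
No alternation appears in [kaqɸʊ]: there the adjacent consonants already agree in voicing (/q/ and /ɸ/ are both voiceless), so this form is consistent with the same rule.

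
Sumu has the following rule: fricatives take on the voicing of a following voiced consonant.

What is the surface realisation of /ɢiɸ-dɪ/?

[ɢiβdɪ]

/ɸ/ is a voiceless bilabial fricative. The following trigger /d/ is voiced, so /ɸ/ must become voiced as well.
A voiced bilabial fricative is [β], so the surface segment is [β].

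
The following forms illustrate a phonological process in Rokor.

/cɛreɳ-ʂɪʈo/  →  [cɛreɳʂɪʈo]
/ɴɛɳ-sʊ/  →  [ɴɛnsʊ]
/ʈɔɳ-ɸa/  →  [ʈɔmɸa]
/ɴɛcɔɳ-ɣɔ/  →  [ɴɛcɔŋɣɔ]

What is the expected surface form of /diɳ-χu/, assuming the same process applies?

The data show regressive place assimilation: /ɳ/ → [n] before /s/; /ɳ/ → [m] before /ɸ/; /ɳ/ → [ŋ] before /ɣ/. In each pair only place changes, matching the following consonant, while manner and voice stay constant.
No alternation appears in [cɛreɳʂɪʈo]: there the adjacent consonants already agree in place (/ɳ/ and /ʂ/ are both retroflex), so this form is consistent with the same rule.
The rule targets /ɳ/ (voiced retroflex nasal), which sits before the trigger /χ/ (uvular).
A voiced uvular nasal is [ɴ], so the surface segment is [ɴ].

[diɴχu]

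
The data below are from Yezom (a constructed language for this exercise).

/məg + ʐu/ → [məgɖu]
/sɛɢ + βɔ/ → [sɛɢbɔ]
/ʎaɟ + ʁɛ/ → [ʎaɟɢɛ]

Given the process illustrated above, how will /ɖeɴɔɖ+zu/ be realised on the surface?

[ɖeɴɔɖdu]

The data show progressive manner assimilation: /ʐ/ → [ɖ] after /g/; /β/ → [b] after /ɢ/; /ʁ/ → [ɢ] after /ɟ/. In each pair only manner changes, matching the preceding consonant, while place and voice stay constant.
The rule targets /z/ (voiced alveolar fricative), which sits after the trigger /ɖ/ (stop).
Changing only its manner to stop gives [d] — the voiced alveolar stop.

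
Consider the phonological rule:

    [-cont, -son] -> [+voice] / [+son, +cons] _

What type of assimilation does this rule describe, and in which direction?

The structural change is [+voice], and the conditioning segment [+son, +cons] (a sonorant consonant) is itself voiced, so the target comes to share the voicing of its neighbour — voicing assimilation.
Since the environment is written before the underscore, the trigger precedes the target; the direction is progressive.

progressive voicing assimilation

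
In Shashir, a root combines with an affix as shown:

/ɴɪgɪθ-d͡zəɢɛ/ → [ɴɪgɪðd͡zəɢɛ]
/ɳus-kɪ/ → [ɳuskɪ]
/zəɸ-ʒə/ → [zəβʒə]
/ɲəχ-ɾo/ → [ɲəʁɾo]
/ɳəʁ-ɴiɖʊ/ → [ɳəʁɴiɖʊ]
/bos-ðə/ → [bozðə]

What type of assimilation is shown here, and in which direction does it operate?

regressive voicing assimilation

Comparing underlying and surface forms, /θ/ → [ð] is the alternation; the neighbouring /d͡z/ is constant.
/θ/ is voiceless while /d͡z/ is voiced; the output [ð] is voiced, matching the trigger — so the feature that spreads is voicing.
Place and manner are unchanged, so the assimilation is partial, not total.
The same holds elsewhere in the data: /ɸ/ → [β] before /ʒ/ (voiceless → voiced, matching voiced); /χ/ → [ʁ] before /ɾ/ (voiceless → voiced, matching voiced); /s/ → [z] before /ð/ (voiceless → voiced, matching voiced) — only voicing changes, and always toward the following segment.
Nothing changes in [ɳuskɪ], [ɳəʁɴiɖʊ]: there the adjacent consonants already agree in voicing (/s/ and /k/ are both voiceless; /ʁ/ and /ɴ/ are both voiced), so these forms are consistent with the same rule.
Since the segment that changes precedes the conditioning segment, the assimilation is regressive.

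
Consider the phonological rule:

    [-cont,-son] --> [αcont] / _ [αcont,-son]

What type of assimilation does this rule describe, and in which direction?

regressive manner assimilation

The shared variable α links the value of [cont] on the target to that of the neighbouring obstruent. [cont] distinguishes stops from fricatives — a manner-of-articulation feature — so this is manner assimilation.
Since the environment is written after the underscore, the trigger follows the target; the direction is regressive.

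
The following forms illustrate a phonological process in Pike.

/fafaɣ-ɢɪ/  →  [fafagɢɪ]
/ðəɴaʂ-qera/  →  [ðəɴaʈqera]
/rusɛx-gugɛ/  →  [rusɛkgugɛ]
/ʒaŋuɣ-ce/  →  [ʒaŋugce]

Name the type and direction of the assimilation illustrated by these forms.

regressive manner assimilation

Comparing underlying and surface forms, /ɣ/ → [g] is the alternation; the neighbouring /ɢ/ is constant.
/ɣ/ is a fricative while /ɢ/ is a stop; the output [g] is a stop, matching the trigger — so the feature that spreads is manner.
Place and voice are unchanged, so the assimilation is partial, not total.
The same holds elsewhere in the data: /ʂ/ → [ʈ] before /q/ (fricative → stop, matching a stop); /x/ → [k] before /g/ (fricative → stop, matching a stop); /ɣ/ → [g] before /c/ (fricative → stop, matching a stop) — only manner changes, and always toward the following segment.
Since the segment that changes precedes the conditioning segment, the assimilation is regressive.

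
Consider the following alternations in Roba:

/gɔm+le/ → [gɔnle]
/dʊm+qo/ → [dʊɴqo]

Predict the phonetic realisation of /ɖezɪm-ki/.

The data show regressive place assimilation: /m/ → [n] before /l/; /m/ → [ɴ] before /q/. In each pair only place changes, matching the following consonant, while manner and voice stay constant.
The rule targets /m/ (voiced bilabial nasal), which sits before the trigger /k/ (velar).
A voiced velar nasal is [ŋ], so the surface segment is [ŋ].

[ɖezɪŋki]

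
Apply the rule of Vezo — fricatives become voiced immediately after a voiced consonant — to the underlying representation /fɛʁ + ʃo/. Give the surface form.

The rule targets /ʃ/ (voiceless postalveolar fricative), which sits after the trigger /ʁ/ (voiced).
Changing only its voicing to voiced gives [ʒ] — the voiced postalveolar fricative.

[fɛʁʒo]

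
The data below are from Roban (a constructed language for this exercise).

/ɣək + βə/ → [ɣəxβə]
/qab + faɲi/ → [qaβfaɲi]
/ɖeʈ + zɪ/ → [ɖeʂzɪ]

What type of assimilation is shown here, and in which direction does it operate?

Comparing underlying and surface forms, /k/ → [x] is the alternation; the neighbouring /β/ is constant.
The change stop → fricative matches the manner of the following /β/, identifying this as manner assimilation.
Place and voice are unchanged, so the assimilation is partial, not total.
The same holds elsewhere in the data: /b/ → [β] before /f/ (stop → fricative, matching a fricative); /ʈ/ → [ʂ] before /z/ (stop → fricative, matching a fricative) — only manner changes, and always toward the following segment.
Since the segment that changes precedes the conditioning segment, the assimilation is regressive.

regressive manner assimilation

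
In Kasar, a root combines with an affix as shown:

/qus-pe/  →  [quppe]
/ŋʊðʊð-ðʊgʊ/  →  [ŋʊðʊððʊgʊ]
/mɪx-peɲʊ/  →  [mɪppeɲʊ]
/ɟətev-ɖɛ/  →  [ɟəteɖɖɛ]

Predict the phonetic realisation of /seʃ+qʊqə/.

[seqqʊqə]

The data show regressive total assimilation (/s/ → [p] before /p/; /x/ → [p] before /p/; /v/ → [ɖ] before /ɖ/): in every case the target segment becomes identical to its following neighbour, copying more than a single feature.
In [ŋʊðʊððʊgʊ] the two consonants at the boundary are already identical (/ð/ + /ð/), so the rule applies vacuously and nothing changes.
/ʃ/ is the segment targeted by the rule; it sits immediately before /q/, so it assimilates completely and surfaces as [q].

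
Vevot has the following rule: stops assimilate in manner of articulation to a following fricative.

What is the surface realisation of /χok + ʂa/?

/k/ is a voiceless velar stop. The following trigger /ʂ/ is a fricative, so /k/ must become a fricative as well.
Changing only its manner to fricative gives [x] — the voiceless velar fricative.

[χoxʂa]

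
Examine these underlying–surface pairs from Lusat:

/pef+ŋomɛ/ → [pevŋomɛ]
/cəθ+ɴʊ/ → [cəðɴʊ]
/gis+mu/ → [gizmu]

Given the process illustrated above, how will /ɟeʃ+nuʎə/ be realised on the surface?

[ɟeʒnuʎə]

The data show regressive voicing assimilation: /f/ → [v] before /ŋ/; /θ/ → [ð] before /ɴ/; /s/ → [z] before /m/. In each pair only voicing changes, matching the following consonant, while place and manner stay constant.
The rule targets /ʃ/ (voiceless postalveolar fricative), which sits before the trigger /n/ (voiced).
Changing only its voicing to voiced gives [ʒ] — the voiced postalveolar fricative.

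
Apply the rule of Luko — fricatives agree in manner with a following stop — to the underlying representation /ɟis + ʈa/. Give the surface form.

[ɟitʈa]

/s/ is a voiceless alveolar fricative. The following trigger /ʈ/ is a stop, so /s/ must become a stop as well.
A voiceless alveolar stop is [t], so the surface segment is [t].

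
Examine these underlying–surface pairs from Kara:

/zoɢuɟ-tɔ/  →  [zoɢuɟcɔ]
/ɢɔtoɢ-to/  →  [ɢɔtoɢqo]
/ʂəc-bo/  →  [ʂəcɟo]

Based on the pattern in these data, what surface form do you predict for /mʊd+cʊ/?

The data show progressive place assimilation: /t/ → [c] after /ɟ/; /t/ → [q] after /ɢ/; /b/ → [ɟ] after /c/. In each pair only place changes, matching the preceding consonant, while manner and voice stay constant.
The rule targets /c/ (voiceless palatal stop), which sits after the trigger /d/ (alveolar).
A voiceless alveolar stop is [t], so the surface segment is [t].

[mʊdtʊ]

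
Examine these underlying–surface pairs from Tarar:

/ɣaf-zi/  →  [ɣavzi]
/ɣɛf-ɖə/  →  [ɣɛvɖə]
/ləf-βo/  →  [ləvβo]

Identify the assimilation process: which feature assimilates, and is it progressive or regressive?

regressive voicing assimilation

Comparing underlying and surface forms, /f/ → [v] is the alternation; the neighbouring /z/ is constant.
The change voiceless → voiced matches the voicing of the following /z/, identifying this as voicing assimilation.
Place and manner are unchanged, so the assimilation is partial, not total.
The same holds elsewhere in the data: /f/ → [v] before /ɖ/ (voiceless → voiced, matching voiced); /f/ → [v] before /β/ (voiceless → voiced, matching voiced) — only voicing changes, and always toward the following segment.
The trigger is the following segment, so the direction is regressive (anticipatory).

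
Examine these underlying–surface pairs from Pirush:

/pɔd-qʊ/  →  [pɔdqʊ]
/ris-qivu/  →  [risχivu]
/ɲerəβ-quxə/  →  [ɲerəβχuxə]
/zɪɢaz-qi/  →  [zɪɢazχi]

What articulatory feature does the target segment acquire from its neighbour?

manner

Underlying /q/ is realised as [χ] next to /s/; /s/ itself does not change.
/q/ is a stop while /s/ is a fricative; the output [χ] is a fricative, matching the trigger — so the feature that spreads is manner.
The same holds elsewhere in the data: /q/ → [χ] after /β/ (stop → fricative, matching a fricative); /q/ → [χ] after /z/ (stop → fricative, matching a fricative) — only manner changes, and always toward the preceding segment.
No alternation appears in [pɔdqʊ]: there the adjacent consonants already agree in manner (/q/ and /d/ are both stops), so this form is consistent with the same rule.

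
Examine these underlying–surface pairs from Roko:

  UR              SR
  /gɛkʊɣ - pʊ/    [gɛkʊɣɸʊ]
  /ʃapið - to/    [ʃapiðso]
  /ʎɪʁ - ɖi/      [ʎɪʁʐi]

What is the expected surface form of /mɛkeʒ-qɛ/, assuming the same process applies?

[mɛkeʒχɛ]

The data show progressive manner assimilation: /p/ → [ɸ] after /ɣ/; /t/ → [s] after /ð/; /ɖ/ → [ʐ] after /ʁ/. In each pair only manner changes, matching the preceding consonant, while place and voice stay constant.
The rule targets /q/ (voiceless uvular stop), which sits after the trigger /ʒ/ (fricative).
A voiceless uvular fricative is [χ], so the surface segment is [χ].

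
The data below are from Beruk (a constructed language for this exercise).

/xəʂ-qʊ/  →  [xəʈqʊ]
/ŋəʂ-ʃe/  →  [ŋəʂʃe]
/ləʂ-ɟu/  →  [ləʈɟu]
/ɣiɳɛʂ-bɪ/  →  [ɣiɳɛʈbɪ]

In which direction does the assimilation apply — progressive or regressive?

The segment that alternates is /ʂ/, which surfaces as [ʈ] when adjacent to /q/.
/ʂ/ is a fricative while /q/ is a stop; the output [ʈ] is a stop, matching the trigger — so the feature that spreads is manner.
The other alternating forms pattern the same way: /ʂ/ → [ʈ] before /ɟ/ (fricative → stop, matching a stop); /ʂ/ → [ʈ] before /b/ (fricative → stop, matching a stop) — only manner changes, and always toward the following segment.
Nothing changes in [ŋəʂʃe]: there the adjacent consonants already agree in manner (/ʂ/ and /ʃ/ are both fricatives), so this form is consistent with the same rule.
The trigger is the following segment, so the direction is regressive (anticipatory).

regressive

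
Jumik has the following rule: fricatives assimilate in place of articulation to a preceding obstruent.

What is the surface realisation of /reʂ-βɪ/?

[reʂʐɪ]

The rule targets /β/ (voiced bilabial fricative), which sits after the trigger /ʂ/ (retroflex).
The voiced retroflex fricative is [ʐ], so /β/ → [ʐ].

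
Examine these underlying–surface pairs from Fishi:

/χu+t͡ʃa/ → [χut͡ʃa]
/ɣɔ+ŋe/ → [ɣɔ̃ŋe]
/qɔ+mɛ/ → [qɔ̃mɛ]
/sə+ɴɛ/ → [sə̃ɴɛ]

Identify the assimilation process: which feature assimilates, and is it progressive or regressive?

The vowel /ɔ/ surfaces as nasalised [ɔ̃] next to the following nasal /ŋ/ — it has acquired the [+nasal] feature of its neighbour.
The other forms show the same pattern: /ɔ/ → [ɔ̃] before /m/; /ə/ → [ə̃] before /ɴ/ — each time a vowel is nasalised next to a following nasal.
No change occurs in [χut͡ʃa] because the vowel at the boundary is adjacent to an oral consonant, not a nasal (/u/ next to /t͡ʃ/).
Because the conditioning nasal is to the right of the vowel that changes, the process is regressive (anticipatory).

regressive nasality assimilation (vowel nasalisation)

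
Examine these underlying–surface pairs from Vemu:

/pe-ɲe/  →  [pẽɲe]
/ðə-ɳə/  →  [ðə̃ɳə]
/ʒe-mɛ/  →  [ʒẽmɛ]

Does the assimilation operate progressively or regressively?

The vowel /e/ surfaces as nasalised [ẽ] next to the following nasal /ɲ/ — it has acquired the [+nasal] feature of its neighbour.
The other forms show the same pattern: /ə/ → [ə̃] before /ɳ/; /e/ → [ẽ] before /m/ — each time a vowel is nasalised next to a following nasal.
Because the conditioning nasal is to the right of the vowel that changes, the process is regressive (anticipatory).

regressive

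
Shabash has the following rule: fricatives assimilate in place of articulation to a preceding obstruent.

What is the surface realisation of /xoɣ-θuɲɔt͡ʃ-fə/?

[xoɣxuɲɔt͡ʃʃə]

/θ/ is a voiceless dental fricative. The preceding trigger /ɣ/ is velar, so /θ/ must become velar as well.
The voiceless velar fricative is [x], so /θ/ → [x].
The same rule applies at the second boundary: /f/ → [ʃ] next to /t͡ʃ/.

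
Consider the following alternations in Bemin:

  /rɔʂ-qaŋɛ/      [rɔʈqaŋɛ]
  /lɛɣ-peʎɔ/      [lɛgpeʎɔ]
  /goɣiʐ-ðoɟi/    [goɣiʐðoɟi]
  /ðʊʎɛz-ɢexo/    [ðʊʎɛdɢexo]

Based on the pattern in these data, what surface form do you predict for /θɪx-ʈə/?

The data show regressive manner assimilation: /ʂ/ → [ʈ] before /q/; /ɣ/ → [g] before /p/; /z/ → [d] before /ɢ/. In each pair only manner changes, matching the following consonant, while place and voice stay constant.
No alternation appears in [goɣiʐðoɟi]: there the adjacent consonants already agree in manner (/ʐ/ and /ð/ are both fricatives), so this form is consistent with the same rule.
The rule targets /x/ (voiceless velar fricative), which sits before the trigger /ʈ/ (stop).
The voiceless velar stop is [k], so /x/ → [k].

[θɪkʈə]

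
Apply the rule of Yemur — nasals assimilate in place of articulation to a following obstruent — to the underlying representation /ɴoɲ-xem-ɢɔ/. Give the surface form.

/ɲ/ is a voiced palatal nasal. The following trigger /x/ is velar, so /ɲ/ must become velar as well.
Changing only its place to velar gives [ŋ] — the voiced velar nasal.
The same rule applies at the second boundary: /m/ → [ɴ] next to /ɢ/.

[ɴoŋxeɴɢɔ]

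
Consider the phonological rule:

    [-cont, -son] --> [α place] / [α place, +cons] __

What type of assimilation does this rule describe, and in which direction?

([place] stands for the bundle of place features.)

The rule copies the place features (abbreviated [place]) from the environment onto the target, so the assimilating feature is place.
The conditioning segment sits to the left of the focus bar, meaning the trigger precedes the segment that changes — progressive assimilation.

progressive place assimilation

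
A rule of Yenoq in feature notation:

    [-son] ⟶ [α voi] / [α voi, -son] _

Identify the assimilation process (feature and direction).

The rule copies [voi] from the environment onto the target, so the assimilating feature is voicing.
The conditioning segment sits to the left of the focus bar, meaning the trigger precedes the segment that changes — progressive assimilation.

progressive voicing assimilation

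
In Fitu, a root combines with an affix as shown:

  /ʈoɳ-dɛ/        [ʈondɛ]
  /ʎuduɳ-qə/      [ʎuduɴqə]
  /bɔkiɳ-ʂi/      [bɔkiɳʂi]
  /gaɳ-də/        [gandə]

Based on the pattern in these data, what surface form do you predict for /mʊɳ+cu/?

[mʊɲcu]

The data show regressive place assimilation: /ɳ/ → [n] before /d/; /ɳ/ → [ɴ] before /q/. In each pair only place changes, matching the following consonant, while manner and voice stay constant.
Nothing changes in [bɔkiɳʂi]: there the adjacent consonants already agree in place (/ɳ/ and /ʂ/ are both retroflex), so this form is consistent with the same rule.
/ɳ/ is a voiced retroflex nasal. The following trigger /c/ is palatal, so /ɳ/ must become palatal as well.
A voiced palatal nasal is [ɲ], so the surface segment is [ɲ].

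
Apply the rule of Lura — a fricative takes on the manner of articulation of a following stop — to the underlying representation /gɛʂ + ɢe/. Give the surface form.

/ʂ/ is a voiceless retroflex fricative. The following trigger /ɢ/ is a stop, so /ʂ/ must become a stop as well.
The voiceless retroflex stop is [ʈ], so /ʂ/ → [ʈ].

[gɛʈɢe]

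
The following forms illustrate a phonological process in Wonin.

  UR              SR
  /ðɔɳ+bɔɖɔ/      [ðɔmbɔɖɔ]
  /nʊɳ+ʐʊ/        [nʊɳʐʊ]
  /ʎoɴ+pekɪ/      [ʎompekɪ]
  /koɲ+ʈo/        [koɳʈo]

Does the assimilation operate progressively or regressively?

regressive

Comparing underlying and surface forms, /ɳ/ → [m] is the alternation; the neighbouring /b/ is constant.
/ɳ/ is retroflex while /b/ is bilabial; the output [m] is bilabial, matching the trigger — so the feature that spreads is place.
The same holds elsewhere in the data: /ɴ/ → [m] before /p/ (uvular → bilabial, matching bilabial); /ɲ/ → [ɳ] before /ʈ/ (palatal → retroflex, matching retroflex) — only place changes, and always toward the following segment.
Nothing changes in [nʊɳʐʊ]: there the adjacent consonants already agree in place (/ɳ/ and /ʐ/ are both retroflex), so this form is consistent with the same rule.
The trigger is the following segment, so the direction is regressive (anticipatory).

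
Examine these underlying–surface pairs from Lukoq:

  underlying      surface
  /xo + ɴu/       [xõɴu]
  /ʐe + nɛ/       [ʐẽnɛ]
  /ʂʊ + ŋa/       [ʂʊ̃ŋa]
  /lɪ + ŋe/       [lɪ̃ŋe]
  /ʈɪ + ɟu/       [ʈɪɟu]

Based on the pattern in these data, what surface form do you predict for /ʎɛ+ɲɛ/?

The data show regressive nasality assimilation (vowel nasalisation): /o/ → [õ] before /ɴ/; /e/ → [ẽ] before /n/; /ʊ/ → [ʊ̃] before /ŋ/; /ɪ/ → [ɪ̃] before /ŋ/ — a vowel is nasalised by an immediately following nasal consonant.
No change occurs in [ʈɪɟu] because the vowel at the boundary is adjacent to an oral consonant, not a nasal (/ɪ/ next to /ɟ/).
/ɛ/ sits next to the nasal /ɲ/ and is therefore nasalised to [ɛ̃].

[ʎɛ̃ɲɛ]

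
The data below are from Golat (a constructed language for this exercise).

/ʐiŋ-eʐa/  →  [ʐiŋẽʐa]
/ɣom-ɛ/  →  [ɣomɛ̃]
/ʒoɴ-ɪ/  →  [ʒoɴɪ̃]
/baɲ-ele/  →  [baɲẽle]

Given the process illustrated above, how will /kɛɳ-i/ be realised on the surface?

The data show progressive nasality assimilation (vowel nasalisation): /e/ → [ẽ] after /ŋ/; /ɛ/ → [ɛ̃] after /m/; /ɪ/ → [ɪ̃] after /ɴ/; /e/ → [ẽ] after /ɲ/ — a vowel is nasalised by an immediately preceding nasal consonant.
/i/ sits next to the nasal /ɳ/ and is therefore nasalised to [ĩ].

[kɛɳĩ]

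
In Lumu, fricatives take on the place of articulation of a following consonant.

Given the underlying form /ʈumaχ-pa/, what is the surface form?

/χ/ is a voiceless uvular fricative. The following trigger /p/ is bilabial, so /χ/ must become bilabial as well.
Changing only its place to bilabial gives [ɸ] — the voiceless bilabial fricative.

[ʈumaɸpa]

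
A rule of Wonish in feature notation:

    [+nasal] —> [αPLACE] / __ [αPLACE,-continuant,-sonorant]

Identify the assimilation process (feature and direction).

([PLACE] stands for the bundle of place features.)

regressive place assimilation

The shared variable α links the value of the place features (abbreviated [PLACE]) on the target to the same value on the neighbouring segment, so place is the feature that assimilates.
Since the environment is written after the underscore, the trigger follows the target; the direction is regressive.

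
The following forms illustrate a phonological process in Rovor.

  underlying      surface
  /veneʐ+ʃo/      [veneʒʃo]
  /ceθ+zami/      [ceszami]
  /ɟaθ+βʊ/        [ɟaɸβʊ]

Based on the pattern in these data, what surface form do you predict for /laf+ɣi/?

[laxɣi]

The data show regressive place assimilation: /ʐ/ → [ʒ] before /ʃ/; /θ/ → [s] before /z/; /θ/ → [ɸ] before /β/. In each pair only place changes, matching the following consonant, while manner and voice stay constant.
The rule targets /f/ (voiceless labiodental fricative), which sits before the trigger /ɣ/ (velar).
Changing only its place to velar gives [x] — the voiceless velar fricative.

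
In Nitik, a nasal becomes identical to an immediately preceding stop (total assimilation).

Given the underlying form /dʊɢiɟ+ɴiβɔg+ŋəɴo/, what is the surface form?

[dʊɢiɟɟiβɔggəɴo]

/ɴ/ is the segment targeted by the rule; it sits immediately after /ɟ/, so it assimilates completely and surfaces as [ɟ].
The same rule applies at the second boundary: /ŋ/ → [g] next to /g/.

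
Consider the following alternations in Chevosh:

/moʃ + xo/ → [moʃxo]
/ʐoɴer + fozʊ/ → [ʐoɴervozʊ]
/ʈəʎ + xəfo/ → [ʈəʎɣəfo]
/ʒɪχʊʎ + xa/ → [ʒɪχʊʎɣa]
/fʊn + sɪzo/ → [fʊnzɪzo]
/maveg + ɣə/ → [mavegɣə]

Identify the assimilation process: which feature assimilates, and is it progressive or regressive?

Comparing underlying and surface forms, /f/ → [v] is the alternation; the neighbouring /r/ is constant.
The change voiceless → voiced matches the voicing of the preceding /r/, identifying this as voicing assimilation.
Place and manner are unchanged, so the assimilation is partial, not total.
The other alternating forms pattern the same way: /x/ → [ɣ] after /ʎ/ (voiceless → voiced, matching voiced); /s/ → [z] after /n/ (voiceless → voiced, matching voiced) — only voicing changes, and always toward the preceding segment.
No alternation appears in [moʃxo], [mavegɣə]: there the adjacent consonants already agree in voicing (/x/ and /ʃ/ are both voiceless; /ɣ/ and /g/ are both voiced), so these forms are consistent with the same rule.
The trigger is the preceding segment, so the direction is progressive (perseverative).

progressive voicing assimilation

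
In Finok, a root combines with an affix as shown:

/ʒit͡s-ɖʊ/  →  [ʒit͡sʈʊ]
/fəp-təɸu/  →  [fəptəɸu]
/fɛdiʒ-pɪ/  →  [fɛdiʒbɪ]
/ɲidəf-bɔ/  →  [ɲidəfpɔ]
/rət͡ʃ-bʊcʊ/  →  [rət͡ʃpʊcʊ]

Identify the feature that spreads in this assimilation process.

Comparing underlying and surface forms, /ɖ/ → [ʈ] is the alternation; the neighbouring /t͡s/ is constant.
/ɖ/ is voiced while /t͡s/ is voiceless; the output [ʈ] is voiceless, matching the trigger — so the feature that spreads is voicing.
Checking the remaining alternations: /p/ → [b] after /ʒ/ (voiceless → voiced, matching voiced); /b/ → [p] after /f/ (voiced → voiceless, matching voiceless); /b/ → [p] after /t͡ʃ/ (voiced → voiceless, matching voiceless) — only voicing changes, and always toward the preceding segment.
Nothing changes in [fəptəɸu]: there the adjacent consonants already agree in voicing (/t/ and /p/ are both voiceless), so this form is consistent with the same rule.

voicing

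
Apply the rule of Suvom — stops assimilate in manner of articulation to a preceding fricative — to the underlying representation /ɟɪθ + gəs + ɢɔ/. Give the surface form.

/g/ is a voiced velar stop. The preceding trigger /θ/ is a fricative, so /g/ must become a fricative as well.
Changing only its manner to fricative gives [ɣ] — the voiced velar fricative.
The same rule applies at the second boundary: /ɢ/ → [ʁ] next to /s/.

[ɟɪθɣəsʁɔ]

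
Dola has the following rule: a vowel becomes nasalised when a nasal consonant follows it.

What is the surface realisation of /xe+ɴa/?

[xẽɴa]

/e/ sits next to the nasal /ɴ/ and is therefore nasalised to [ẽ].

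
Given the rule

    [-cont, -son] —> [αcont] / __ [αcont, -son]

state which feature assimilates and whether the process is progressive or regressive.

regressive manner assimilation

The rule copies [cont] (continuancy) from the environment onto the target stops; since [±cont] encodes the stop/fricative manner contrast, the assimilating dimension is manner.
The conditioning segment sits to the right of the focus bar, meaning the trigger follows the segment that changes — regressive assimilation.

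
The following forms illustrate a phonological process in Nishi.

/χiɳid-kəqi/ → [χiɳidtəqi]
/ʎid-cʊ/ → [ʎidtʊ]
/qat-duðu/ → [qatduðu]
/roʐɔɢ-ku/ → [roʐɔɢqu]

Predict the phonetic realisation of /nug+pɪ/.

The data show progressive place assimilation: /k/ → [t] after /d/; /c/ → [t] after /d/; /k/ → [q] after /ɢ/. In each pair only place changes, matching the preceding consonant, while manner and voice stay constant.
No alternation appears in [qatduðu]: there the adjacent consonants already agree in place (/d/ and /t/ are both alveolar), so this form is consistent with the same rule.
The rule targets /p/ (voiceless bilabial stop), which sits after the trigger /g/ (velar).
A voiceless velar stop is [k], so the surface segment is [k].

[nugkɪ]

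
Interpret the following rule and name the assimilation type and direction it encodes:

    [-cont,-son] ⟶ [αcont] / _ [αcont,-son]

The rule copies [cont] (continuancy) from the environment onto the target stops; since [±cont] encodes the stop/fricative manner contrast, the assimilating dimension is manner.
Since the environment is written after the underscore, the trigger follows the target; the direction is regressive.

regressive manner assimilation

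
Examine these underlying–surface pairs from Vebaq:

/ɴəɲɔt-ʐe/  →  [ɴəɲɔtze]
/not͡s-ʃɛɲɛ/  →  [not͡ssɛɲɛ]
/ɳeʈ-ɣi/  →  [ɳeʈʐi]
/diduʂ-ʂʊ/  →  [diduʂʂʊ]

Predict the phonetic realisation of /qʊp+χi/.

[qʊpɸi]

The data show progressive place assimilation: /ʐ/ → [z] after /t/; /ʃ/ → [s] after /t͡s/; /ɣ/ → [ʐ] after /ʈ/. In each pair only place changes, matching the preceding consonant, while manner and voice stay constant.
No alternation appears in [diduʂʂʊ]: there the adjacent consonants already agree in place (/ʂ/ and /ʂ/ are both retroflex), so this form is consistent with the same rule.
/χ/ is a voiceless uvular fricative. The preceding trigger /p/ is bilabial, so /χ/ must become bilabial as well.
Changing only its place to bilabial gives [ɸ] — the voiceless bilabial fricative.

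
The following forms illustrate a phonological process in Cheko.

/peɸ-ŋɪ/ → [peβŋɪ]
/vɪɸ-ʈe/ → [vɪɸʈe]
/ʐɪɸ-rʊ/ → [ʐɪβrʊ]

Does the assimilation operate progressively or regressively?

Underlying /ɸ/ is realised as [β] next to /ŋ/; /ŋ/ itself does not change.
/ɸ/ is voiceless while /ŋ/ is voiced; the output [β] is voiced, matching the trigger — so the feature that spreads is voicing.
Checking the remaining alternation: /ɸ/ → [β] before /r/ (voiceless → voiced, matching voiced) — only voicing changes, and always toward the following segment.
No alternation appears in [vɪɸʈe]: there the adjacent consonants already agree in voicing (/ɸ/ and /ʈ/ are both voiceless), so this form is consistent with the same rule.
The trigger is the following segment, so the direction is regressive (anticipatory).

regressive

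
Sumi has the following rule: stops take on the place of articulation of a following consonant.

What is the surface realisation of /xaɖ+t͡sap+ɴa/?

[xadt͡saqɴa]

The rule targets /ɖ/ (voiced retroflex stop), which sits before the trigger /t͡s/ (alveolar).
The voiced alveolar stop is [d], so /ɖ/ → [d].
The same rule applies at the second boundary: /p/ → [q] next to /ɴ/.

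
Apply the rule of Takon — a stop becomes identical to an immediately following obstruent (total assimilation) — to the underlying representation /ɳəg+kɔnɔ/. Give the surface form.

[ɳəkkɔnɔ]

/g/ is the segment targeted by the rule; it sits immediately before /k/, so it assimilates completely and surfaces as [k].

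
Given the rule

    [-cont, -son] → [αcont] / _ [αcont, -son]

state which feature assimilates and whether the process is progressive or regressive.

The shared variable α links the value of [cont] on the target to that of the neighbouring obstruent. [cont] distinguishes stops from fricatives — a manner-of-articulation feature — so this is manner assimilation.
The conditioning segment sits to the right of the focus bar, meaning the trigger follows the segment that changes — regressive assimilation.

regressive manner assimilation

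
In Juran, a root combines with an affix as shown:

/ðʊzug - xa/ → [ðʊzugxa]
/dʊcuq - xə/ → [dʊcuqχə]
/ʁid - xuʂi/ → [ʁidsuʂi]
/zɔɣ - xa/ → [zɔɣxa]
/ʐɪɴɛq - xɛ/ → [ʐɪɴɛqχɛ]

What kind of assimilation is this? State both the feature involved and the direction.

progressive place assimilation

Comparing underlying and surface forms, /x/ → [χ] is the alternation; the neighbouring /q/ is constant.
The change velar → uvular matches the place of the preceding /q/, identifying this as place assimilation.
Manner and voice are unchanged, so the assimilation is partial, not total.
The same holds elsewhere in the data: /x/ → [s] after /d/ (velar → alveolar, matching alveolar) — only place changes, and always toward the preceding segment.
No alternation appears in [ðʊzugxa], [zɔɣxa]: there the adjacent consonants already agree in place (/x/ and /g/ are both velar; /x/ and /ɣ/ are both velar), so these forms are consistent with the same rule.
The trigger is the preceding segment, so the direction is progressive (perseverative).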